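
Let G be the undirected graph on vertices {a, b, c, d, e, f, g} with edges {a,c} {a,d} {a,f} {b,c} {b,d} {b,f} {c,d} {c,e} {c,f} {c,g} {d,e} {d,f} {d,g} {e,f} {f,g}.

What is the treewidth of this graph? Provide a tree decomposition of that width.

Treewidth 3.
One optimal decomposition is:
Bags: B1 = {c, d, e, f}  B2 = {b, c, d, f}  B3 = {c, d, f, g}  B4 = {a, c, d, f}
Tree: B1–B2, B1–B3, B2–B4

Every bag has size at most 4, so the width is 4 − 1 = 3 and tw(G) ≤ 3. For the lower bound, the 4 vertices {c, d, f, g} are pairwise adjacent, and any tree decomposition puts a clique entirely inside one bag — forcing width ≥ 3. Combining the bounds, tw(G) = 3.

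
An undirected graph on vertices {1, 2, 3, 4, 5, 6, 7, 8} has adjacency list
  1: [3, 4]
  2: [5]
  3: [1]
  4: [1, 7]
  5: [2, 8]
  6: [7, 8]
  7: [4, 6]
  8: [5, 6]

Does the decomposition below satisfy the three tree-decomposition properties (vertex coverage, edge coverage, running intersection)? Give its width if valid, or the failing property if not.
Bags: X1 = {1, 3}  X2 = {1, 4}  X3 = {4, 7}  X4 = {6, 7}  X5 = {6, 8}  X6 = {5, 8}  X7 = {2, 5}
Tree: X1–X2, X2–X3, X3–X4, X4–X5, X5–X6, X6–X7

Yes; width 1.

Vertex coverage: the bags together contain {1, 2, 3, 4, 5, 6, 7, 8}, the full vertex set. Edge coverage: each edge of G has both endpoints in at least one bag. Running intersection: for every vertex, the bags containing it form a connected subtree. All three properties hold, so this is a valid tree decomposition of width max|bag| − 1 = 1, and hence tw(G) ≤ 1.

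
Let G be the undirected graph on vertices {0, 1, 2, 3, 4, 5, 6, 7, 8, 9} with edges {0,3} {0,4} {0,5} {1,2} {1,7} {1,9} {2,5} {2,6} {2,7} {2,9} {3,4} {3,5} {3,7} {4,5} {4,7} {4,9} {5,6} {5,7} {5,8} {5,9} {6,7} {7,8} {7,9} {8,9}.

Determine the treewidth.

A width-3 tree decomposition is:
Bags: B1 = {2, 5, 7, 9}  B2 = {4, 5, 7, 9}  B3 = {5, 7, 8, 9}  B4 = {3, 4, 5, 7}  B5 = {0, 3, 4, 5}  B6 = {1, 2, 7, 9}  B7 = {2, 5, 6, 7}
Tree: B1–B2, B2–B3, B2–B4, B4–B5, B1–B6, B1–B7
The largest bag has 4 vertices, giving width 3; this decomposition certifies tw(G) ≤ 3. On the other hand G contains the 4-clique {1, 2, 7, 9}. A clique must lie in a single bag of any decomposition, so no decomposition can have width below 3. Therefore the treewidth is 3.

3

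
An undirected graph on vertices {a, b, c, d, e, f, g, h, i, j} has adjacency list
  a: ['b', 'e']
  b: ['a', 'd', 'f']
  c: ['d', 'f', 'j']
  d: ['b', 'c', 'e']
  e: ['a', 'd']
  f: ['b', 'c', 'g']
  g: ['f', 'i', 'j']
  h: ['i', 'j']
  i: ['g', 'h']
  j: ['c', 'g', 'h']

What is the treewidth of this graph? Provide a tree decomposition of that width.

Treewidth 2.
One such decomposition:
Bags: B1 = {a, b, e}  B2 = {b, d, e}  B3 = {b, d, f}  B4 = {c, d, f}  B5 = {c, f, g}  B6 = {c, g, j}  B7 = {g, i, j}  B8 = {h, i, j}
Tree: B1–B2, B2–B3, B3–B4, B4–B5, B5–B6, B6–B7, B7–B8

Every bag has size at most 3, so the width is 3 − 1 = 2 and tw(G) ≤ 2. For the lower bound, G contains the cycle a–e–d–b–a, so G is not a forest; only forests have treewidth ≤ 1, hence tw(G) ≥ 2. Therefore the treewidth is 2.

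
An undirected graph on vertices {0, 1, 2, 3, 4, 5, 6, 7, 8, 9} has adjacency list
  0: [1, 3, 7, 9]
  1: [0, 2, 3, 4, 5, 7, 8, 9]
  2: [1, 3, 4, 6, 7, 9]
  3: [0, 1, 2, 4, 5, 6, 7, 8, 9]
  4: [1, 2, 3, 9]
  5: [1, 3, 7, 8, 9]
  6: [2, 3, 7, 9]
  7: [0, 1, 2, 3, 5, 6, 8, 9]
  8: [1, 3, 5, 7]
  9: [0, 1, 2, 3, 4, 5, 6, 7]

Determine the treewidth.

A width-4 tree decomposition is:
Bags: B1 = {0, 1, 3, 7, 9}  B2 = {1, 3, 5, 7, 9}  B3 = {1, 2, 3, 7, 9}  B4 = {2, 3, 6, 7, 9}  B5 = {1, 3, 5, 7, 8}  B6 = {1, 2, 3, 4, 9}
Tree: B1–B2, B2–B3, B3–B4, B2–B5, B3–B6
Each bag holds 5 vertices, so the decomposition has width 4, which upper-bounds the treewidth. For the lower bound, the 5 vertices {1, 2, 3, 4, 9} are pairwise adjacent, and any tree decomposition puts a clique entirely inside one bag — forcing width ≥ 4. The upper and lower bounds meet at 4, so that is the treewidth.

4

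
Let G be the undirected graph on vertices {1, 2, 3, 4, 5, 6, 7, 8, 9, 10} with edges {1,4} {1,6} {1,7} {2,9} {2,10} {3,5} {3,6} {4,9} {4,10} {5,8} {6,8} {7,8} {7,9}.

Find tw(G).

A width-2 tree decomposition is:
Bags: B1 = {2, 9, 10}  B2 = {4, 9, 10}  B3 = {4, 7, 9}  B4 = {1, 4, 7}  B5 = {1, 7, 8}  B6 = {1, 6, 8}  B7 = {5, 6, 8}  B8 = {3, 5, 6}
Tree: B1–B2, B2–B3, B3–B4, B4–B5, B5–B6, B6–B7, B7–B8
The largest bag has 3 vertices, giving width 2; this decomposition certifies tw(G) ≤ 2. For the lower bound, G contains the cycle 2–10–4–9–2, so G is not a forest; only forests have treewidth ≤ 1, hence tw(G) ≥ 2. Therefore the treewidth is 2.

2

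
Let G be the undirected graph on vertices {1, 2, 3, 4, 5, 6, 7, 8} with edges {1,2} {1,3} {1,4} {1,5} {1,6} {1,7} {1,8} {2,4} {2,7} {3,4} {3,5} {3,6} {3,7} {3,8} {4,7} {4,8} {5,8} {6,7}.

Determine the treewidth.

A width-3 tree decomposition is:
Bags: B1 = {1, 3, 6, 7}  B2 = {1, 3, 4, 7}  B3 = {1, 3, 4, 8}  B4 = {1, 2, 4, 7}  B5 = {1, 3, 5, 8}
Tree: B1–B2, B2–B3, B2–B4, B3–B5
Every bag has size at most 4, so the width is 4 − 1 = 3 and tw(G) ≤ 3. Conversely, {1, 2, 4, 7} is a clique of size 4, and the vertices of any clique must share a bag in every tree decomposition; so some bag has ≥ 4 vertices and tw(G) ≥ 3. The upper and lower bounds meet at 3, so that is the treewidth.

3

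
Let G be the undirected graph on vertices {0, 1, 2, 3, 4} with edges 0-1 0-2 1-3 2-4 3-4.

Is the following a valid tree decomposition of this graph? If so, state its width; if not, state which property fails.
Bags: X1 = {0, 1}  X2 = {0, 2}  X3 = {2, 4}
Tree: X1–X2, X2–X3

A tree decomposition must satisfy three properties: every vertex lies in some bag; for every edge, both endpoints lie together in some bag; and for every vertex, the bags containing it form a connected subtree. Here vertex 3 appears in no bag, so the decomposition is invalid.

No — vertex 3 appears in no bag.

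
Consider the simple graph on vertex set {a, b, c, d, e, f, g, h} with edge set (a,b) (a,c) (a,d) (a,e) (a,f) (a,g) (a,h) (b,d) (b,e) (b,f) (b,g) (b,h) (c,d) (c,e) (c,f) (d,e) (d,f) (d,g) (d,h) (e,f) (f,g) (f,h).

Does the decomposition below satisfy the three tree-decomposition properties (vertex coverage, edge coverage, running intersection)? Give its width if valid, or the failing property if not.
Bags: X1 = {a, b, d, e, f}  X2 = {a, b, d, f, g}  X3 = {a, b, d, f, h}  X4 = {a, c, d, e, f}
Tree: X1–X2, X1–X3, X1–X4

Yes; width 4.

Checking the three conditions: (i) the bags cover all of {a, b, c, d, e, f, g, h}; (ii) for each edge, some bag contains both endpoints; (iii) the bags containing any fixed vertex form a subtree. All hold, so the decomposition is valid with width 5 − 1 = 4.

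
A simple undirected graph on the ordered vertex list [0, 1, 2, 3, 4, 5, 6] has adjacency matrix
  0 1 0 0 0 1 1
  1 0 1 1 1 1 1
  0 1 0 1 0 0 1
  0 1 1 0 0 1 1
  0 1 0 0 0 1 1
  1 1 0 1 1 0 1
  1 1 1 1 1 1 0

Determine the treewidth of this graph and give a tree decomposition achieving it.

Each bag holds 4 vertices, so the decomposition has width 3, which upper-bounds the treewidth. For the lower bound, the 4 vertices {1, 2, 3, 6} are pairwise adjacent, and any tree decomposition puts a clique entirely inside one bag — forcing width ≥ 3. Hence tw(G) = 3 exactly.

Treewidth 3.
Bags: B1 = {1, 3, 5, 6}  B2 = {1, 4, 5, 6}  B3 = {0, 1, 5, 6}  B4 = {1, 2, 3, 6}
Tree: B1–B2, B1–B3, B1–B4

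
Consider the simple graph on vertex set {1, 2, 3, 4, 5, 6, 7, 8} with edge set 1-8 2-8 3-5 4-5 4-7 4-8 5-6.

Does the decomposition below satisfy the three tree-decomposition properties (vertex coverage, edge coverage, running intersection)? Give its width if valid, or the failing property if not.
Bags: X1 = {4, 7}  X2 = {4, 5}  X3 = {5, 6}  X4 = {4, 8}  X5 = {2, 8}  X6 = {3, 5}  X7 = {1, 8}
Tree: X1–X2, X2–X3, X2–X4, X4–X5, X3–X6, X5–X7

Yes; width 1.

Vertex coverage: the bags together contain {1, 2, 3, 4, 5, 6, 7, 8}, the full vertex set. Edge coverage: each edge of G has both endpoints in at least one bag. Running intersection: for every vertex, the bags containing it form a connected subtree. All three properties hold, so this is a valid tree decomposition of width max|bag| − 1 = 1, and hence tw(G) ≤ 1.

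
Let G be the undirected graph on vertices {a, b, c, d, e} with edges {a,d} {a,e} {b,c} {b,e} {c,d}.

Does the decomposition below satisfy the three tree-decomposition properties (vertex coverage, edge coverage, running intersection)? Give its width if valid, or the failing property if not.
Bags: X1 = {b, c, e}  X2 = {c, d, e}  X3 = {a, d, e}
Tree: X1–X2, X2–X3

Every vertex of G appears in some bag (union = {a, b, c, d, e}); every edge is covered by a bag; and for each vertex v the set of bags containing v is connected in the bag tree. The decomposition is therefore valid. The largest bag has 3 vertices, so the width is 2.

Yes; width 2.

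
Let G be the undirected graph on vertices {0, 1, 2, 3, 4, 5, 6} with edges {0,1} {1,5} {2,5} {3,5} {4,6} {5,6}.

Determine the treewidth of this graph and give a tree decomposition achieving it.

Treewidth 1.
Bags: B1 = {3, 5}  B2 = {1, 5}  B3 = {5, 6}  B4 = {0, 1}  B5 = {4, 6}  B6 = {2, 5}
Tree: B1–B2, B1–B3, B2–B4, B3–B5, B3–B6

The largest bag has 2 vertices, giving width 1; this decomposition certifies tw(G) ≤ 1. Any graph with an edge has treewidth ≥ 1, and G has the edge 3–5. Hence tw(G) = 1 exactly.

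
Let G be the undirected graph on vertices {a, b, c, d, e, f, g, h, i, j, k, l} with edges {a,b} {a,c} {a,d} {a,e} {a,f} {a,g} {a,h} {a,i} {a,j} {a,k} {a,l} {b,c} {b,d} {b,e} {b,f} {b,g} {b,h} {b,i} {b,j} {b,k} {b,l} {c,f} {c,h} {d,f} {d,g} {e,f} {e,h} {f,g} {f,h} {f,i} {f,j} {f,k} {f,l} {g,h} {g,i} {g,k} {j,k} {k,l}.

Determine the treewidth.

A width-4 tree decomposition is:
Bags: B1 = {a, b, f, g, k}  B2 = {a, b, f, k, l}  B3 = {a, b, f, g, h}  B4 = {a, b, c, f, h}  B5 = {a, b, f, g, i}  B6 = {a, b, d, f, g}  B7 = {a, b, e, f, h}  B8 = {a, b, f, j, k}
Tree: B1–B2, B1–B3, B3–B4, B1–B5, B3–B6, B3–B7, B2–B8
The largest bag has 5 vertices, giving width 4; this decomposition certifies tw(G) ≤ 4. For the lower bound, the 5 vertices {a, b, d, f, g} are pairwise adjacent, and any tree decomposition puts a clique entirely inside one bag — forcing width ≥ 4. Combining the bounds, tw(G) = 4.

4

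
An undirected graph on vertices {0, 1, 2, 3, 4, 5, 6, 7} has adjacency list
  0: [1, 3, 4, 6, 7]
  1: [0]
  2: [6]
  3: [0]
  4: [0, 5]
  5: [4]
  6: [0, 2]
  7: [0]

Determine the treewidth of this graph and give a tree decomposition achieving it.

Each bag holds 2 vertices, so the decomposition has width 1, which upper-bounds the treewidth. Any graph with an edge has treewidth ≥ 1, and G has the edge 0–3. Therefore the treewidth is 1.

Treewidth 1.
One optimal decomposition is:
Bags: B1 = {0, 3}  B2 = {0, 1}  B3 = {0, 7}  B4 = {0, 6}  B5 = {0, 4}  B6 = {4, 5}  B7 = {2, 6}
Tree: B1–B2, B1–B3, B3–B4, B2–B5, B5–B6, B4–B7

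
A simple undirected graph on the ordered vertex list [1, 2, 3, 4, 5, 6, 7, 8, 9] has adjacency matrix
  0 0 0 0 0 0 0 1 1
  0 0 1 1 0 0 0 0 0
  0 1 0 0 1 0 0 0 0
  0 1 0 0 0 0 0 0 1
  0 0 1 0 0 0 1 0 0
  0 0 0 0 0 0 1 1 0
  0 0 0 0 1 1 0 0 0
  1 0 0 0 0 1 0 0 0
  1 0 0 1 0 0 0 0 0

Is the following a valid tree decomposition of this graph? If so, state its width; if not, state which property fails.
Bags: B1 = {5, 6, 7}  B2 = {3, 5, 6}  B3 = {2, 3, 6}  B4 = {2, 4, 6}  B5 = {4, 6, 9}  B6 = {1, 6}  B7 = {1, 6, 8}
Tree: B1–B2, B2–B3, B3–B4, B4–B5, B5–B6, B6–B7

No — edge (9,1) lies in no bag.

A tree decomposition must satisfy three properties: every vertex lies in some bag; for every edge, both endpoints lie together in some bag; and for every vertex, the bags containing it form a connected subtree. Here edge (9,1) lies in no bag, so the decomposition is invalid.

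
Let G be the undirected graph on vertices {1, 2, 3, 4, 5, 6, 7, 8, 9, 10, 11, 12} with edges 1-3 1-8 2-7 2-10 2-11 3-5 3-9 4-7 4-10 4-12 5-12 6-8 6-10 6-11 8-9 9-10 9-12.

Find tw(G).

3

A width-3 tree decomposition is:
Bags: B1 = {1, 3, 5, 12}  B2 = {1, 3, 9, 12}  B3 = {1, 8, 9, 12}  B4 = {4, 8, 9, 12}  B5 = {4, 8, 9, 10}  B6 = {4, 6, 8, 10}  B7 = {4, 6, 7, 10}  B8 = {2, 6, 7, 10}  B9 = {2, 6, 7, 11}
Tree: B1–B2, B2–B3, B3–B4, B4–B5, B5–B6, B6–B7, B7–B8, B8–B9
Each bag holds 4 vertices, so the decomposition has width 3, which upper-bounds the treewidth. For the lower bound: the 4 vertex sets {1,3,5}, {12}, {9}, {4,6,8,10} are disjoint, each induces a connected subgraph, and every pair is joined by at least one edge of G. Contracting each set to a single vertex therefore yields K_{4} as a minor, and since treewidth is minor-monotone, tw(G) ≥ tw(K_{4}) = 3. Hence tw(G) = 3 exactly.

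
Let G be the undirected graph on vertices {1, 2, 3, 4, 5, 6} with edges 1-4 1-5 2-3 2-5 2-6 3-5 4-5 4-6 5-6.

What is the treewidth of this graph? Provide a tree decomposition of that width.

Each bag holds 3 vertices, so the decomposition has width 2, which upper-bounds the treewidth. On the other hand G contains the 3-clique {1, 4, 5}. A clique must lie in a single bag of any decomposition, so no decomposition can have width below 2. Therefore the treewidth is 2.

Treewidth 2.
Bags: B1 = {2, 5, 6}  B2 = {4, 5, 6}  B3 = {2, 3, 5}  B4 = {1, 4, 5}
Tree: B1–B2, B1–B3, B2–B4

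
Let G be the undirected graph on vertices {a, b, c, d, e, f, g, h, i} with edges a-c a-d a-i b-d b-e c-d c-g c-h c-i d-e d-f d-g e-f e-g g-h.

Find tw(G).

A width-2 tree decomposition is:
Bags: B1 = {a, c, d}  B2 = {c, d, g}  B3 = {a, c, i}  B4 = {c, g, h}  B5 = {d, e, g}  B6 = {b, d, e}  B7 = {d, e, f}
Tree: B1–B2, B1–B3, B2–B4, B2–B5, B5–B6, B5–B7
Each bag holds 3 vertices, so the decomposition has width 2, which upper-bounds the treewidth. For the lower bound, the 3 vertices {d, e, g} are pairwise adjacent, and any tree decomposition puts a clique entirely inside one bag — forcing width ≥ 2. Therefore the treewidth is 2.

2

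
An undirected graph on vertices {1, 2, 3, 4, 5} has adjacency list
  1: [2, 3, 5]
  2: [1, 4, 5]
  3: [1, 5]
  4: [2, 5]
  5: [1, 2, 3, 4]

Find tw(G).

2

A width-2 tree decomposition is:
Bags: B1 = {1, 3, 5}  B2 = {1, 2, 5}  B3 = {2, 4, 5}
Tree: B1–B2, B2–B3
The largest bag has 3 vertices, giving width 2; this decomposition certifies tw(G) ≤ 2. For the lower bound, the 3 vertices {1, 2, 5} are pairwise adjacent, and any tree decomposition puts a clique entirely inside one bag — forcing width ≥ 2. Combining the bounds, tw(G) = 2.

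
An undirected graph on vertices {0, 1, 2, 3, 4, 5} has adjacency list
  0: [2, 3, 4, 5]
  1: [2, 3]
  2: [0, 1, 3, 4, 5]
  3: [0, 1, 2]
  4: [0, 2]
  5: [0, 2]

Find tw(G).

A width-2 tree decomposition is:
Bags: B1 = {0, 2, 5}  B2 = {0, 2, 3}  B3 = {0, 2, 4}  B4 = {1, 2, 3}
Tree: B1–B2, B2–B3, B2–B4
The largest bag has 3 vertices, giving width 2; this decomposition certifies tw(G) ≤ 2. Conversely, {0, 2, 3} is a clique of size 3, and the vertices of any clique must share a bag in every tree decomposition; so some bag has ≥ 3 vertices and tw(G) ≥ 2. Combining the bounds, tw(G) = 2.

2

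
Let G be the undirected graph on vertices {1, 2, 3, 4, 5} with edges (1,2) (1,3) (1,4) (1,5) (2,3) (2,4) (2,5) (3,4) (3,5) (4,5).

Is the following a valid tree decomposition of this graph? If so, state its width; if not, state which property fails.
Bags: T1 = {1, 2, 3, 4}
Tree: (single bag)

A tree decomposition must satisfy three properties: every vertex lies in some bag; for every edge, both endpoints lie together in some bag; and for every vertex, the bags containing it form a connected subtree. Here vertex 5 appears in no bag, so the decomposition is invalid.

No — vertex 5 appears in no bag.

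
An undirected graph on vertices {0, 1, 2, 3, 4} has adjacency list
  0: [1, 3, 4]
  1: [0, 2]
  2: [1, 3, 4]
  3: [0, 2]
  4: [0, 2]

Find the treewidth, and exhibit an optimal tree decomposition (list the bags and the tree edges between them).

The largest bag has 3 vertices, giving width 2; this decomposition certifies tw(G) ≤ 2. Since 0–1–2–3–0 is a cycle in G, G is not acyclic. Forests are exactly the graphs of treewidth ≤ 1, so tw(G) ≥ 2. Combining the bounds, tw(G) = 2.

Treewidth 2.
Bags: B1 = {0, 1, 2}  B2 = {0, 2, 3}  B3 = {0, 2, 4}
Tree: B1–B2, B2–B3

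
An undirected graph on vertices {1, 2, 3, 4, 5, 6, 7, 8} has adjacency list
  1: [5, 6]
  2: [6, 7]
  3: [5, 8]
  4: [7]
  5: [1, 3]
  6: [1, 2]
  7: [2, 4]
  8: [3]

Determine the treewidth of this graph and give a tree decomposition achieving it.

Every bag has size at most 2, so the width is 2 − 1 = 1 and tw(G) ≤ 1. Any graph with an edge has treewidth ≥ 1, and G has the edge 8–3. Combining the bounds, tw(G) = 1.

Treewidth 1.
One optimal decomposition is:
Bags: B1 = {3, 8}  B2 = {3, 5}  B3 = {1, 5}  B4 = {1, 6}  B5 = {2, 6}  B6 = {2, 7}  B7 = {4, 7}
Tree: B1–B2, B2–B3, B3–B4, B4–B5, B5–B6, B6–B7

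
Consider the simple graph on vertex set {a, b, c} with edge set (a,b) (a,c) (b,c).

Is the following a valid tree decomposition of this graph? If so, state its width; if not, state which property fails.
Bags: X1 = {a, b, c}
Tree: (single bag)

Vertex coverage: the bags together contain {a, b, c}, the full vertex set. Edge coverage: each edge of G has both endpoints in at least one bag. Running intersection: for every vertex, the bags containing it form a connected subtree. All three properties hold, so this is a valid tree decomposition of width max|bag| − 1 = 2, and hence tw(G) ≤ 2.

Yes; width 2.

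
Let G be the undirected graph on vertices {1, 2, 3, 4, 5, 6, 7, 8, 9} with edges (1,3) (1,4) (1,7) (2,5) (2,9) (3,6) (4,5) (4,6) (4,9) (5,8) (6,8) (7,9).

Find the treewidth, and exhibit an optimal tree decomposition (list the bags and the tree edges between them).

Each bag holds 4 vertices, so the decomposition has width 3, which upper-bounds the treewidth. For the lower bound: the 4 vertex sets {1,3,7}, {9}, {4}, {2,5,6,8} are disjoint, each induces a connected subgraph, and every pair is joined by at least one edge of G. Contracting each set to a single vertex therefore yields K_{4} as a minor, and since treewidth is minor-monotone, tw(G) ≥ tw(K_{4}) = 3. The upper and lower bounds meet at 3, so that is the treewidth.

Treewidth 3.
One optimal decomposition is:
Bags: B1 = {1, 3, 7, 9}  B2 = {1, 3, 4, 9}  B3 = {3, 4, 6, 9}  B4 = {2, 4, 6, 9}  B5 = {2, 4, 5, 6}  B6 = {2, 5, 6, 8}
Tree: B1–B2, B2–B3, B3–B4, B4–B5, B5–B6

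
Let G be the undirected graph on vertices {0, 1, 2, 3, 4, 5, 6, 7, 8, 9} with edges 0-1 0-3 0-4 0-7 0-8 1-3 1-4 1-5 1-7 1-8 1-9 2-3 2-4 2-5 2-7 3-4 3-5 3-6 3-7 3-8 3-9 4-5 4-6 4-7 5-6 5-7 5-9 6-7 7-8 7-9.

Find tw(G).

4

A width-4 tree decomposition is:
Bags: B1 = {0, 1, 3, 7, 8}  B2 = {0, 1, 3, 4, 7}  B3 = {1, 3, 4, 5, 7}  B4 = {1, 3, 5, 7, 9}  B5 = {3, 4, 5, 6, 7}  B6 = {2, 3, 4, 5, 7}
Tree: B1–B2, B2–B3, B3–B4, B3–B5, B5–B6
The largest bag has 5 vertices, giving width 4; this decomposition certifies tw(G) ≤ 4. For the lower bound, the 5 vertices {0, 1, 3, 7, 8} are pairwise adjacent, and any tree decomposition puts a clique entirely inside one bag — forcing width ≥ 4. Therefore the treewidth is 4.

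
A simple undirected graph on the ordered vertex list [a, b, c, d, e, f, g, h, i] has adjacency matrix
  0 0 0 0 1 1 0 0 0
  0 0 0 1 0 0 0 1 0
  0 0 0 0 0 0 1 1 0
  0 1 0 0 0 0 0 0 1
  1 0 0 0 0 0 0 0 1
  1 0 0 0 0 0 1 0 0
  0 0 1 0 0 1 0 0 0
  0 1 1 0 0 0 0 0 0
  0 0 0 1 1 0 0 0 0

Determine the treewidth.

2

A width-2 tree decomposition is:
Bags: B1 = {b, d, i}  B2 = {b, e, i}  B3 = {a, b, e}  B4 = {a, b, f}  B5 = {b, f, g}  B6 = {b, c, g}  B7 = {b, c, h}
Tree: B1–B2, B2–B3, B3–B4, B4–B5, B5–B6, B6–B7
Each bag holds 3 vertices, so the decomposition has width 2, which upper-bounds the treewidth. For the lower bound, G contains the cycle b–d–i–e–a–f–g–c–h–b, so G is not a forest; only forests have treewidth ≤ 1, hence tw(G) ≥ 2. Hence tw(G) = 2 exactly.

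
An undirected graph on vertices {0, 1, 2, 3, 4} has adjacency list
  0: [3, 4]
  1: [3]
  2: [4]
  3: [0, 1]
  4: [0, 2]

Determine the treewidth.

1

A width-1 tree decomposition is:
Bags: B1 = {2, 4}  B2 = {0, 4}  B3 = {0, 3}  B4 = {1, 3}
Tree: B1–B2, B2–B3, B3–B4
Every bag has size at most 2, so the width is 2 − 1 = 1 and tw(G) ≤ 1. Since G has at least one edge (e.g. 2–4), it is not an edgeless graph, so tw(G) ≥ 1. Combining the bounds, tw(G) = 1.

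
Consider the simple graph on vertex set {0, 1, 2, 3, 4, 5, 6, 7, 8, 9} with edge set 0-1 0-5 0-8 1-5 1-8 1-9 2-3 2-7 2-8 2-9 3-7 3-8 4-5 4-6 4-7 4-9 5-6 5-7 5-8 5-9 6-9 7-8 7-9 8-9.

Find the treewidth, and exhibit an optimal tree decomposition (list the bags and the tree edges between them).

Treewidth 3.
One optimal decomposition is:
Bags: B1 = {5, 7, 8, 9}  B2 = {4, 5, 7, 9}  B3 = {1, 5, 8, 9}  B4 = {4, 5, 6, 9}  B5 = {0, 1, 5, 8}  B6 = {2, 7, 8, 9}  B7 = {2, 3, 7, 8}
Tree: B1–B2, B1–B3, B2–B4, B3–B5, B1–B6, B6–B7

The largest bag has 4 vertices, giving width 3; this decomposition certifies tw(G) ≤ 3. Conversely, {2, 7, 8, 9} is a clique of size 4, and the vertices of any clique must share a bag in every tree decomposition; so some bag has ≥ 4 vertices and tw(G) ≥ 3. Hence tw(G) = 3 exactly.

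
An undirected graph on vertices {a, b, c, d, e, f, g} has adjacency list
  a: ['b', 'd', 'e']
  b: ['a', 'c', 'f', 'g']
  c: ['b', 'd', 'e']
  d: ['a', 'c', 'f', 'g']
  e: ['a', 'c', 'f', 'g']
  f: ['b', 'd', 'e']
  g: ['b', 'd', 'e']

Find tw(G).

A width-3 tree decomposition is:
Bags: B1 = {b, d, e, f}  B2 = {a, b, d, e}  B3 = {b, c, d, e}  B4 = {b, d, e, g}
Tree: B1–B2, B2–B3, B3–B4
Each bag holds 4 vertices, so the decomposition has width 3, which upper-bounds the treewidth. For the lower bound: the 4 vertex sets {d,f}, {a,b}, {e}, {c} are disjoint, each induces a connected subgraph, and every pair is joined by at least one edge of G. Contracting each set to a single vertex therefore yields K_{4} as a minor, and since treewidth is minor-monotone, tw(G) ≥ tw(K_{4}) = 3. The upper and lower bounds meet at 3, so that is the treewidth.

3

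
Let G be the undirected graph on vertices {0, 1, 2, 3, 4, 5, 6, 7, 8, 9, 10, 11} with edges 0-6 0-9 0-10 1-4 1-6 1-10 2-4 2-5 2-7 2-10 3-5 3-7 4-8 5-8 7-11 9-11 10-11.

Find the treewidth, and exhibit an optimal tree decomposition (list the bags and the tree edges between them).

Treewidth 3.
Bags: B1 = {0, 6, 9, 11}  B2 = {0, 6, 10, 11}  B3 = {1, 6, 10, 11}  B4 = {1, 7, 10, 11}  B5 = {1, 2, 7, 10}  B6 = {1, 2, 4, 7}  B7 = {2, 3, 4, 7}  B8 = {2, 3, 4, 5}  B9 = {3, 4, 5, 8}
Tree: B1–B2, B2–B3, B3–B4, B4–B5, B5–B6, B6–B7, B7–B8, B8–B9

Every bag has size at most 4, so the width is 4 − 1 = 3 and tw(G) ≤ 3. For the lower bound: the 4 vertex sets {0,6,9}, {11}, {10}, {1,2,4,7} are disjoint, each induces a connected subgraph, and every pair is joined by at least one edge of G. Contracting each set to a single vertex therefore yields K_{4} as a minor, and since treewidth is minor-monotone, tw(G) ≥ tw(K_{4}) = 3. The upper and lower bounds meet at 3, so that is the treewidth.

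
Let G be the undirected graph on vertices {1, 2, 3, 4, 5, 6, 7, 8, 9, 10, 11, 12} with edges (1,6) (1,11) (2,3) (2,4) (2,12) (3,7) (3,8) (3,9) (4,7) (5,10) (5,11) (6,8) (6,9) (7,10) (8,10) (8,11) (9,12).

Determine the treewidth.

A width-3 tree decomposition is:
Bags: B1 = {2, 4, 9, 12}  B2 = {2, 3, 4, 9}  B3 = {3, 4, 7, 9}  B4 = {3, 6, 7, 9}  B5 = {3, 6, 7, 8}  B6 = {6, 7, 8, 10}  B7 = {1, 6, 8, 10}  B8 = {1, 8, 10, 11}  B9 = {1, 5, 10, 11}
Tree: B1–B2, B2–B3, B3–B4, B4–B5, B5–B6, B6–B7, B7–B8, B8–B9
The largest bag has 4 vertices, giving width 3; this decomposition certifies tw(G) ≤ 3. For the lower bound: the 4 vertex sets {2,4,12}, {9}, {3}, {6,7,8,10} are disjoint, each induces a connected subgraph, and every pair is joined by at least one edge of G. Contracting each set to a single vertex therefore yields K_{4} as a minor, and since treewidth is minor-monotone, tw(G) ≥ tw(K_{4}) = 3. Therefore the treewidth is 3.

3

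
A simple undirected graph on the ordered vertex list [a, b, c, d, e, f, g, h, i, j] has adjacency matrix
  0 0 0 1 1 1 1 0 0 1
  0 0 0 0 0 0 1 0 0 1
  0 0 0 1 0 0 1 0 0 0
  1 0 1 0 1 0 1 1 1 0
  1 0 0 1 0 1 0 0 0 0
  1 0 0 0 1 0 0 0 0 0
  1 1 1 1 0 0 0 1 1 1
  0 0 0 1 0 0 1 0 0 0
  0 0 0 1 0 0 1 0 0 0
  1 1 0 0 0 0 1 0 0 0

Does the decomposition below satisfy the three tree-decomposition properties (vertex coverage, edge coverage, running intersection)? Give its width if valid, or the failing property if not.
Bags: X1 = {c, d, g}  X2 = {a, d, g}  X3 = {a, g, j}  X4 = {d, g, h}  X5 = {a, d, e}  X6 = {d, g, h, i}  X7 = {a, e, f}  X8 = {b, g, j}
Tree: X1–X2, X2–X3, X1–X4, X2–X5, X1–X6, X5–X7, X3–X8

No — bags containing vertex h are not connected in the tree.

A tree decomposition must satisfy three properties: every vertex lies in some bag; for every edge, both endpoints lie together in some bag; and for every vertex, the bags containing it form a connected subtree. Here bags containing vertex h are not connected in the tree, so the decomposition is invalid.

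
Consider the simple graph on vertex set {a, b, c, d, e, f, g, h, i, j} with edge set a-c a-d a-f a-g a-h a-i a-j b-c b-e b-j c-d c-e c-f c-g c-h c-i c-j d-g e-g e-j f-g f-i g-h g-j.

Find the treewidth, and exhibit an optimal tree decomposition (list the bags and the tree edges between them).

Treewidth 3.
One such decomposition:
Bags: B1 = {a, c, g, j}  B2 = {a, c, d, g}  B3 = {a, c, f, g}  B4 = {a, c, g, h}  B5 = {a, c, f, i}  B6 = {c, e, g, j}  B7 = {b, c, e, j}
Tree: B1–B2, B1–B3, B3–B4, B3–B5, B1–B6, B6–B7

Every bag has size at most 4, so the width is 4 − 1 = 3 and tw(G) ≤ 3. On the other hand G contains the 4-clique {c, e, g, j}. A clique must lie in a single bag of any decomposition, so no decomposition can have width below 3. Combining the bounds, tw(G) = 3.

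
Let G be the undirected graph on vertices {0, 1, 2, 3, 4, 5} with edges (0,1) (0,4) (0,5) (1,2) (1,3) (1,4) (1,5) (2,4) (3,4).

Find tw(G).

A width-2 tree decomposition is:
Bags: B1 = {0, 1, 4}  B2 = {1, 3, 4}  B3 = {0, 1, 5}  B4 = {1, 2, 4}
Tree: B1–B2, B1–B3, B2–B4
Each bag holds 3 vertices, so the decomposition has width 2, which upper-bounds the treewidth. For the lower bound, the 3 vertices {0, 1, 4} are pairwise adjacent, and any tree decomposition puts a clique entirely inside one bag — forcing width ≥ 2. Therefore the treewidth is 2.

2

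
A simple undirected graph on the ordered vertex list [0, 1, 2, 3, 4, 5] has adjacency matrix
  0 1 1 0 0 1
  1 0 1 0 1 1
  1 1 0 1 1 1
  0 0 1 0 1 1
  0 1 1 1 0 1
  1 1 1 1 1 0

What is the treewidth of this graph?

3

A width-3 tree decomposition is:
Bags: B1 = {0, 1, 2, 5}  B2 = {1, 2, 4, 5}  B3 = {2, 3, 4, 5}
Tree: B1–B2, B2–B3
The largest bag has 4 vertices, giving width 3; this decomposition certifies tw(G) ≤ 3. Conversely, {0, 1, 2, 5} is a clique of size 4, and the vertices of any clique must share a bag in every tree decomposition; so some bag has ≥ 4 vertices and tw(G) ≥ 3. Therefore the treewidth is 3.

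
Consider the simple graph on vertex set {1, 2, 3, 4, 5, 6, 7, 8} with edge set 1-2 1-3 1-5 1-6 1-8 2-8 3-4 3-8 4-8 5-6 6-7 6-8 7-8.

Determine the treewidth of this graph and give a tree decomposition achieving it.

Each bag holds 3 vertices, so the decomposition has width 2, which upper-bounds the treewidth. Conversely, {1, 2, 8} is a clique of size 3, and the vertices of any clique must share a bag in every tree decomposition; so some bag has ≥ 3 vertices and tw(G) ≥ 2. Hence tw(G) = 2 exactly.

Treewidth 2.
Bags: B1 = {1, 6, 8}  B2 = {1, 2, 8}  B3 = {1, 3, 8}  B4 = {1, 5, 6}  B5 = {3, 4, 8}  B6 = {6, 7, 8}
Tree: B1–B2, B1–B3, B1–B4, B3–B5, B1–B6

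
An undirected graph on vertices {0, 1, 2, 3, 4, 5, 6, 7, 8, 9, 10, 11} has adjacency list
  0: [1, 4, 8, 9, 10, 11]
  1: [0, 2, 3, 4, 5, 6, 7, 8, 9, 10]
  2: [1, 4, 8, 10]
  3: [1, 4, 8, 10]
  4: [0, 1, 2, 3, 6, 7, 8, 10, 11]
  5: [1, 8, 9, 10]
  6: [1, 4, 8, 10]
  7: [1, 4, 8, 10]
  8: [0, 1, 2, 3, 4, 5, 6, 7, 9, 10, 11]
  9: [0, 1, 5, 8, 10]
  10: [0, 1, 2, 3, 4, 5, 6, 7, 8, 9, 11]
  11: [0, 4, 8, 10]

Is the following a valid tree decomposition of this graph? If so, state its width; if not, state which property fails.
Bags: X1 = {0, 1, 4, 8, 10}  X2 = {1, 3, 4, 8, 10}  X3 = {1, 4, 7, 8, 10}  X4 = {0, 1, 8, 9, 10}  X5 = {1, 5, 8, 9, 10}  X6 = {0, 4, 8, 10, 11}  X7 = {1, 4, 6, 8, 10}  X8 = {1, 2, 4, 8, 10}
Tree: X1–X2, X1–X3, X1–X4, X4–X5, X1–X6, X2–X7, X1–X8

Yes; width 4.

Checking the three conditions: (i) the bags cover all of {0, 1, 2, 3, 4, 5, 6, 7, 8, 9, 10, 11}; (ii) for each edge, some bag contains both endpoints; (iii) the bags containing any fixed vertex form a subtree. All hold, so the decomposition is valid with width 5 − 1 = 4.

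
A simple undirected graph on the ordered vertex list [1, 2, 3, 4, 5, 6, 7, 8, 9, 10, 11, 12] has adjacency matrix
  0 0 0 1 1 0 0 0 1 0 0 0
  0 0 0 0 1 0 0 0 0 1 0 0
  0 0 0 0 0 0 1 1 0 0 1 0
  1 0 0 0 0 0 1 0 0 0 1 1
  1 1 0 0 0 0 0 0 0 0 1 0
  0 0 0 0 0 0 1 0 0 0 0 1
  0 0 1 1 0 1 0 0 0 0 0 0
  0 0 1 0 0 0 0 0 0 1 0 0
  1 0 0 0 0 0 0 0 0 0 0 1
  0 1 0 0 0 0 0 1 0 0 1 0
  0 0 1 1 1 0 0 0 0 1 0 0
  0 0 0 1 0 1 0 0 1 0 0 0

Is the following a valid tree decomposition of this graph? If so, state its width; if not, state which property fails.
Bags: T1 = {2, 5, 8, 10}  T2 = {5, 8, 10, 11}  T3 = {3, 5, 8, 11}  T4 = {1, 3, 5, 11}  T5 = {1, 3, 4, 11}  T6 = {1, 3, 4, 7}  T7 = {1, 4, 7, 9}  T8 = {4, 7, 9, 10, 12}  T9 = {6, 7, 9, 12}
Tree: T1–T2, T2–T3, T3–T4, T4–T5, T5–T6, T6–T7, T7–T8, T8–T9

A tree decomposition must satisfy three properties: every vertex lies in some bag; for every edge, both endpoints lie together in some bag; and for every vertex, the bags containing it form a connected subtree. Here bags containing vertex 10 are not connected in the tree, so the decomposition is invalid.

No — bags containing vertex 10 are not connected in the tree.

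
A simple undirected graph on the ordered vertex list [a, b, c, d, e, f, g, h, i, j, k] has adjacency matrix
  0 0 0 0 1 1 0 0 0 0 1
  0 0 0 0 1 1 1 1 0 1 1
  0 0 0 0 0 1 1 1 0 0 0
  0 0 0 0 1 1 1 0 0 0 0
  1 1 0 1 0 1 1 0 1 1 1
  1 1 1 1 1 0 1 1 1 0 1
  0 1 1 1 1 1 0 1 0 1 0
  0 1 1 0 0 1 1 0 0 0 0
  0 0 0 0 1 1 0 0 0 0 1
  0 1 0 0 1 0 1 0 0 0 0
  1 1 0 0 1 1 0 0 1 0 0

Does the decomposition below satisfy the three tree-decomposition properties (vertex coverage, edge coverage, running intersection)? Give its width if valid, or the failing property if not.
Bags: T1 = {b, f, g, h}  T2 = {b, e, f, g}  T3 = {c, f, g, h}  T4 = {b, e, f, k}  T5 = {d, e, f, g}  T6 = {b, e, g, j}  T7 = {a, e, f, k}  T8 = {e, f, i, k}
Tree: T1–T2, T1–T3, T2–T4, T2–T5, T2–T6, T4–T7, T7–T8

Checking the three conditions: (i) the bags cover all of {a, b, c, d, e, f, g, h, i, j, k}; (ii) for each edge, some bag contains both endpoints; (iii) the bags containing any fixed vertex form a subtree. All hold, so the decomposition is valid with width 4 − 1 = 3.

Yes; width 3.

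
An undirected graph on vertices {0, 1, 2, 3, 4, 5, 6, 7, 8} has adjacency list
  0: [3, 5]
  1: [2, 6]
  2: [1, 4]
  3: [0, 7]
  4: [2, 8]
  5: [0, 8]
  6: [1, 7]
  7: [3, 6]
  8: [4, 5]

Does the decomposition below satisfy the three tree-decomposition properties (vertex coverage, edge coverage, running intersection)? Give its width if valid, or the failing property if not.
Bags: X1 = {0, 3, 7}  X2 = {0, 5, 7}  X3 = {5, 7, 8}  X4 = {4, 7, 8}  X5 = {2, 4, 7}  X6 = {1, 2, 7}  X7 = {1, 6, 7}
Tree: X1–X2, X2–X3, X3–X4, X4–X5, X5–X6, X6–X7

Yes; width 2.

Checking the three conditions: (i) the bags cover all of {0, 1, 2, 3, 4, 5, 6, 7, 8}; (ii) for each edge, some bag contains both endpoints; (iii) the bags containing any fixed vertex form a subtree. All hold, so the decomposition is valid with width 3 − 1 = 2.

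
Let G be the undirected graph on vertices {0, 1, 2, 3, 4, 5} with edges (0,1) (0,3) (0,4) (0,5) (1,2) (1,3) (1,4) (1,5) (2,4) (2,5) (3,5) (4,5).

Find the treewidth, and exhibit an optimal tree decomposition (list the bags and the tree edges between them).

Treewidth 3.
One such decomposition:
Bags: B1 = {0, 1, 4, 5}  B2 = {1, 2, 4, 5}  B3 = {0, 1, 3, 5}
Tree: B1–B2, B1–B3

Every bag has size at most 4, so the width is 4 − 1 = 3 and tw(G) ≤ 3. For the lower bound, the 4 vertices {0, 1, 3, 5} are pairwise adjacent, and any tree decomposition puts a clique entirely inside one bag — forcing width ≥ 3. The upper and lower bounds meet at 3, so that is the treewidth.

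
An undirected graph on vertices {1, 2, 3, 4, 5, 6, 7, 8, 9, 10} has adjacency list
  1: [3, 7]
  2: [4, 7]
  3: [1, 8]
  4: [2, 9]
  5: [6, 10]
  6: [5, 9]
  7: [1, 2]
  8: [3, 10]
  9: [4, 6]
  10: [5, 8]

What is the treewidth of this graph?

2

A width-2 tree decomposition is:
Bags: B1 = {1, 3, 8}  B2 = {1, 8, 10}  B3 = {1, 5, 10}  B4 = {1, 5, 6}  B5 = {1, 6, 9}  B6 = {1, 4, 9}  B7 = {1, 2, 4}  B8 = {1, 2, 7}
Tree: B1–B2, B2–B3, B3–B4, B4–B5, B5–B6, B6–B7, B7–B8
The largest bag has 3 vertices, giving width 2; this decomposition certifies tw(G) ≤ 2. The edges 1–3–8–10–5–6–9–4–2–7–1 form a cycle, so G is not a tree and its treewidth is at least 2. The upper and lower bounds meet at 2, so that is the treewidth.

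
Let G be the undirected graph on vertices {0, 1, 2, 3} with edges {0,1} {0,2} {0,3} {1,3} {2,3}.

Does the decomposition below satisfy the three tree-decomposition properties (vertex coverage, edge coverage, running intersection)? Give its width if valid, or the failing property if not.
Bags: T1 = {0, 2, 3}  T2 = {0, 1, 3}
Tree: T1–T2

Yes; width 2.

Checking the three conditions: (i) the bags cover all of {0, 1, 2, 3}; (ii) for each edge, some bag contains both endpoints; (iii) the bags containing any fixed vertex form a subtree. All hold, so the decomposition is valid with width 3 − 1 = 2.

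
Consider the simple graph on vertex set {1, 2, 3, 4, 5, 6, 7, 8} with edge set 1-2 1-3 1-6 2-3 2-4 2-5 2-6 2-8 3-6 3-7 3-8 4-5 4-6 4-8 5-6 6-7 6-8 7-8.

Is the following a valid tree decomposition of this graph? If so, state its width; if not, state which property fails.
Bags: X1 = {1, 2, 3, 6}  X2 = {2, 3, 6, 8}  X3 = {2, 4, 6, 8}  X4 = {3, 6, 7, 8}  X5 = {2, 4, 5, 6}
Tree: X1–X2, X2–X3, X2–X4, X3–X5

Yes; width 3.

Every vertex of G appears in some bag (union = {1, 2, 3, 4, 5, 6, 7, 8}); every edge is covered by a bag; and for each vertex v the set of bags containing v is connected in the bag tree. The decomposition is therefore valid. The largest bag has 4 vertices, so the width is 3.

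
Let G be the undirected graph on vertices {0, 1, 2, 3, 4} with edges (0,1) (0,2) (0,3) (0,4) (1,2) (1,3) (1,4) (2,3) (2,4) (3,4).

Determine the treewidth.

A width-4 tree decomposition is:
Bags: B1 = {0, 1, 2, 3, 4}
Tree: (single bag)
A single bag containing all 5 vertices is trivially a valid decomposition of width 4. Conversely, {0, 1, 2, 3, 4} is a clique of size 5, and the vertices of any clique must share a bag in every tree decomposition; so some bag has ≥ 5 vertices and tw(G) ≥ 4. Combining the bounds, tw(G) = 4.

4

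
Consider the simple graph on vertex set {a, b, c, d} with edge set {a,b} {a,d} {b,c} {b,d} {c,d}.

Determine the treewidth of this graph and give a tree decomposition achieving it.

The largest bag has 3 vertices, giving width 2; this decomposition certifies tw(G) ≤ 2. For the lower bound, the 3 vertices {b, c, d} are pairwise adjacent, and any tree decomposition puts a clique entirely inside one bag — forcing width ≥ 2. Therefore the treewidth is 2.

Treewidth 2.
Bags: B1 = {a, b, d}  B2 = {b, c, d}
Tree: B1–B2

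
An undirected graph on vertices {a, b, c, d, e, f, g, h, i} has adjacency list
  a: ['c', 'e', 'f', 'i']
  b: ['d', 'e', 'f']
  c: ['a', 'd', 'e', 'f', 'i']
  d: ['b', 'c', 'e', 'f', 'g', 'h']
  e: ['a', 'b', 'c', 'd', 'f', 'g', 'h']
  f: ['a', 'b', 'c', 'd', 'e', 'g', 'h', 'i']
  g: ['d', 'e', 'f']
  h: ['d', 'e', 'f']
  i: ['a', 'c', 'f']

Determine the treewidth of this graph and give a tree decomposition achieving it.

The largest bag has 4 vertices, giving width 3; this decomposition certifies tw(G) ≤ 3. For the lower bound, the 4 vertices {d, e, f, g} are pairwise adjacent, and any tree decomposition puts a clique entirely inside one bag — forcing width ≥ 3. The upper and lower bounds meet at 3, so that is the treewidth.

Treewidth 3.
One such decomposition:
Bags: B1 = {b, d, e, f}  B2 = {d, e, f, h}  B3 = {c, d, e, f}  B4 = {a, c, e, f}  B5 = {d, e, f, g}  B6 = {a, c, f, i}
Tree: B1–B2, B1–B3, B3–B4, B3–B5, B4–B6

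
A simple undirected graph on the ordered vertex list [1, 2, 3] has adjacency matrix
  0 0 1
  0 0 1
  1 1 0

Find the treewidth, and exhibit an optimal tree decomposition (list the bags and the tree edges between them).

Each bag holds 2 vertices, so the decomposition has width 1, which upper-bounds the treewidth. G has an edge, so its treewidth is at least 1. The upper and lower bounds meet at 1, so that is the treewidth.

Treewidth 1.
One such decomposition:
Bags: B1 = {2, 3}  B2 = {1, 3}
Tree: B1–B2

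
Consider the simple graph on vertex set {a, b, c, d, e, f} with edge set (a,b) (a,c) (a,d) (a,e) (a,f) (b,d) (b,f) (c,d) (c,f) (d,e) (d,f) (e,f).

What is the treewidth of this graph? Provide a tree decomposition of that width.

Each bag holds 4 vertices, so the decomposition has width 3, which upper-bounds the treewidth. Conversely, {a, d, e, f} is a clique of size 4, and the vertices of any clique must share a bag in every tree decomposition; so some bag has ≥ 4 vertices and tw(G) ≥ 3. The upper and lower bounds meet at 3, so that is the treewidth.

Treewidth 3.
One such decomposition:
Bags: B1 = {a, c, d, f}  B2 = {a, b, d, f}  B3 = {a, d, e, f}
Tree: B1–B2, B1–B3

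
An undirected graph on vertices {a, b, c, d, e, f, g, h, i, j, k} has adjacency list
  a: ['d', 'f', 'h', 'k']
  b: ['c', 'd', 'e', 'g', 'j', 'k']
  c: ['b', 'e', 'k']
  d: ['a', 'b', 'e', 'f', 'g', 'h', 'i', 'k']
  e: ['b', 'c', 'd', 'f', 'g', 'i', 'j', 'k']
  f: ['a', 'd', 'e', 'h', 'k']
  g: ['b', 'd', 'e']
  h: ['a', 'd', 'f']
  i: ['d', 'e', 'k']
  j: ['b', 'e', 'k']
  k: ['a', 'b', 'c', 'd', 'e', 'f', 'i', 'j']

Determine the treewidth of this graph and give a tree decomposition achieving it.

Treewidth 3.
One optimal decomposition is:
Bags: B1 = {b, d, e, k}  B2 = {b, c, e, k}  B3 = {d, e, f, k}  B4 = {b, d, e, g}  B5 = {a, d, f, k}  B6 = {a, d, f, h}  B7 = {b, e, j, k}  B8 = {d, e, i, k}
Tree: B1–B2, B1–B3, B1–B4, B3–B5, B5–B6, B1–B7, B1–B8

Each bag holds 4 vertices, so the decomposition has width 3, which upper-bounds the treewidth. On the other hand G contains the 4-clique {b, d, e, g}. A clique must lie in a single bag of any decomposition, so no decomposition can have width below 3. Hence tw(G) = 3 exactly.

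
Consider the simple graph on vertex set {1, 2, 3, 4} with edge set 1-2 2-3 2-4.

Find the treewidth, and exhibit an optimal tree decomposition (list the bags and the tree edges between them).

Each bag holds 2 vertices, so the decomposition has width 1, which upper-bounds the treewidth. Any graph with an edge has treewidth ≥ 1, and G has the edge 2–3. Hence tw(G) = 1 exactly.

Treewidth 1.
One optimal decomposition is:
Bags: B1 = {2, 3}  B2 = {2, 4}  B3 = {1, 2}
Tree: B1–B2, B1–B3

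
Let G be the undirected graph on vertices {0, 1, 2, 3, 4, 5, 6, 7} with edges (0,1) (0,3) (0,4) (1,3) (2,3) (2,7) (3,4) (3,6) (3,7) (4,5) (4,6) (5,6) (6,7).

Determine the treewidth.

2

A width-2 tree decomposition is:
Bags: B1 = {3, 4, 6}  B2 = {3, 6, 7}  B3 = {0, 3, 4}  B4 = {4, 5, 6}  B5 = {0, 1, 3}  B6 = {2, 3, 7}
Tree: B1–B2, B1–B3, B1–B4, B3–B5, B2–B6
Each bag holds 3 vertices, so the decomposition has width 2, which upper-bounds the treewidth. For the lower bound, the 3 vertices {0, 1, 3} are pairwise adjacent, and any tree decomposition puts a clique entirely inside one bag — forcing width ≥ 2. Therefore the treewidth is 2.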